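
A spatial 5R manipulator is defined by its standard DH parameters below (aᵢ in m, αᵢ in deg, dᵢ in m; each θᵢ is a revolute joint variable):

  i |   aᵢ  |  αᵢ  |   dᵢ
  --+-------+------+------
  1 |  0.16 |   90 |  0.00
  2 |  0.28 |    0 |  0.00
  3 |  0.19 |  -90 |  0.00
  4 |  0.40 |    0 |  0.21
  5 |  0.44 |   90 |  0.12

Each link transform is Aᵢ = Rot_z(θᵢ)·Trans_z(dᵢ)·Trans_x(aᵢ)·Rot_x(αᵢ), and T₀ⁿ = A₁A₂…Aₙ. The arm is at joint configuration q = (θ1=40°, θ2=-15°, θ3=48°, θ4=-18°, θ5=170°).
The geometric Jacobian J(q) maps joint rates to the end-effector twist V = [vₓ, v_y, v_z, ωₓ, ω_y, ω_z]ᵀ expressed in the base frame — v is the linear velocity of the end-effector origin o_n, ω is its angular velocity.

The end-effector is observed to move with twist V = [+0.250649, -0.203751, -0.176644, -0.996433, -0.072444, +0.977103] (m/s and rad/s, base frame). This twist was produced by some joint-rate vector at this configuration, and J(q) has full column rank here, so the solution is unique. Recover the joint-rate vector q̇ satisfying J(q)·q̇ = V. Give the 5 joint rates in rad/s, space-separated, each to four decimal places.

o_n = [0.2556, 0.3228, 0.3034]
J₁: ẑ×o_n = [-0.3228, 0.2556, 0.0000], ω = ẑ
J2: z=[0.6428, -0.7660, 0.0000] o=[0.1226, 0.1028, 0.0000] → [-0.2324, -0.1950, 0.2433, 0.6428, -0.7660, 0.0000]
J3: z=[0.6428, -0.7660, 0.0000] o=[0.3298, 0.2767, -0.0725] → [-0.2879, -0.2416, -0.0272, 0.6428, -0.7660, 0.0000]
J4: z=[-0.4172, -0.3501, 0.8387] o=[0.4518, 0.3791, 0.0310] → [-0.0481, -0.0509, -0.0452, -0.4172, -0.3501, 0.8387]
J5: z=[-0.4172, -0.3501, 0.8387] o=[0.6881, 0.4160, 0.4143] → [0.1170, -0.4090, -0.1125, -0.4172, -0.3501, 0.8387]
q̇ = J⁺·V = [-0.2700, -0.3350, -0.2500, 0.9710, 0.5160]

-0.2700 -0.3350 -0.2500 0.9710 0.5160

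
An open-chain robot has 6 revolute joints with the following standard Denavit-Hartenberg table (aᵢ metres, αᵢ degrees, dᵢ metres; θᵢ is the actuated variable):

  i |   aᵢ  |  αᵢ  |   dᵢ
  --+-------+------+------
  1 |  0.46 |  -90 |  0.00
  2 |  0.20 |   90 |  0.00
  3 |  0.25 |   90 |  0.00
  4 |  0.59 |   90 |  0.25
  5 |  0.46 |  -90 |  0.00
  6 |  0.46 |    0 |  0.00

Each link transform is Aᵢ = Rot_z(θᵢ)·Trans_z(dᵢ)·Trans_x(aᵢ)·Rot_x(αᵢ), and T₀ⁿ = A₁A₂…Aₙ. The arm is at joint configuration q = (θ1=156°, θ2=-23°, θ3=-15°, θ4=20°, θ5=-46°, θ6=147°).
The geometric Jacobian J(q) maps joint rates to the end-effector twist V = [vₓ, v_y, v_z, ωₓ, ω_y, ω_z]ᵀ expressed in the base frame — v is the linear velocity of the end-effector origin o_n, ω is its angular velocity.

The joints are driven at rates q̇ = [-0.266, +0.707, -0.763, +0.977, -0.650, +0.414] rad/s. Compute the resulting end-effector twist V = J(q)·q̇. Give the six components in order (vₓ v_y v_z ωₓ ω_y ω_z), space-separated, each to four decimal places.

0.6673 0.5047 -0.4652 0.4259 0.3899 -0.4185

o_n = [-0.8484, 0.8030, 0.7665]
J₁: ẑ×o_n = [-0.8030, -0.8484, 0.0000], ω = ẑ
J2: z=[-0.4067, -0.9135, 0.0000] o=[-0.4202, 0.1871, 0.0000] → [-0.7002, 0.3118, -0.6417, -0.4067, -0.9135, 0.0000]
J3: z=[0.3570, -0.1589, 0.9205] o=[-0.5884, 0.2620, 0.0781] → [-0.6074, -0.4850, 0.1518, 0.3570, -0.1589, 0.9205]
J4: z=[0.6105, 0.7855, -0.1011] o=[-0.7652, 0.4115, 0.1725] → [0.5062, -0.3542, 0.3044, 0.6105, 0.7855, -0.1011]
J5: z=[-0.5772, 0.3539, -0.7359] o=[-0.9325, 0.9074, 0.5422] → [0.0025, 0.0676, 0.0305, -0.5772, 0.3539, -0.7359]
J6: z=[0.0340, 0.9108, 0.4113] o=[-1.3078, 0.8097, 0.7896] → [-0.0183, 0.1897, -0.4186, 0.0340, 0.9108, 0.4113]
V = J·q̇ = [0.6673, 0.5047, -0.4652, 0.4259, 0.3899, -0.4185]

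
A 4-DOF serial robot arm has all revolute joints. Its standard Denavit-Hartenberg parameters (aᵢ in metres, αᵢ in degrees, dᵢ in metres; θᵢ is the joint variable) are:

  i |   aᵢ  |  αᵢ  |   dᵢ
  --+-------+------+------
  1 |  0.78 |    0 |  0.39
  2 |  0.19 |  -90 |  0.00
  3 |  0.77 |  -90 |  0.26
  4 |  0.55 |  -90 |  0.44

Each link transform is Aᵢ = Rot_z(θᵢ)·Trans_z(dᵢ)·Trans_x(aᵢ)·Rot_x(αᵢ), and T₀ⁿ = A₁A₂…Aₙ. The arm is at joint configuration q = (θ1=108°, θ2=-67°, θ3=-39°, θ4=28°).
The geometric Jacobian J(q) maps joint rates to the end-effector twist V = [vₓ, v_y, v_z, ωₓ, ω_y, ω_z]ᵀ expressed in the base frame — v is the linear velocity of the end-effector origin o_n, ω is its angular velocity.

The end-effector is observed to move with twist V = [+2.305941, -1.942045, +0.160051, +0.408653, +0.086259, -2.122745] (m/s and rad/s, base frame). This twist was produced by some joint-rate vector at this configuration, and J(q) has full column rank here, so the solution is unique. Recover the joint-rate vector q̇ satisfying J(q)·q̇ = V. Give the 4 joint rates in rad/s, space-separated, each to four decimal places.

o_n = [0.8466, 1.6897, 0.8382]
J₁: ẑ×o_n = [-1.6897, 0.8466, 0.0000], ω = ẑ
J2: z=[0.0000, 0.0000, 1.0000] o=[-0.2410, 0.7418, 0.3900] → [-0.9478, 1.0876, 0.0000, 0.0000, 0.0000, 1.0000]
J3: z=[-0.6561, 0.7547, 0.0000] o=[-0.0976, 0.8665, 0.3900] → [0.3383, 0.2941, -1.2527, -0.6561, 0.7547, 0.0000]
J4: z=[0.4750, 0.4129, -0.7771] o=[0.1834, 1.4553, 0.8746] → [0.1672, -0.4982, -0.1625, 0.4750, 0.4129, -0.7771]
q̇ = J⁺·V = [-0.9340, -0.7380, -0.2030, 0.5800]

-0.9340 -0.7380 -0.2030 0.5800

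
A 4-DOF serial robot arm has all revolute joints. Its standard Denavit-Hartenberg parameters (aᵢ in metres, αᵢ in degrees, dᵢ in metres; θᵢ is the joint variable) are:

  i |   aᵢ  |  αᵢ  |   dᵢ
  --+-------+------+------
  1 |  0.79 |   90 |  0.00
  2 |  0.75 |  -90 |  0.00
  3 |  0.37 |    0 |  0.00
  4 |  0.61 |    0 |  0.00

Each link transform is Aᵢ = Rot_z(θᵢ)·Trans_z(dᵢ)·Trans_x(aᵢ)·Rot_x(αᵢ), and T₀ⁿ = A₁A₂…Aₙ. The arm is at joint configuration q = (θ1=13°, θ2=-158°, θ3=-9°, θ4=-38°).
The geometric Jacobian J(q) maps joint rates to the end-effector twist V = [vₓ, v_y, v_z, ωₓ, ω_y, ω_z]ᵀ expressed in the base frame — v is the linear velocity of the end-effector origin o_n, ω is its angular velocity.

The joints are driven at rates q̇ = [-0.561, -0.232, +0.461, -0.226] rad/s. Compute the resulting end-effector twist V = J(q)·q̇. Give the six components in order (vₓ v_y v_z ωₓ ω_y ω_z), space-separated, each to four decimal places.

o_n = [-0.5004, -0.6328, -0.5737]
J₁: ẑ×o_n = [0.6328, -0.5004, 0.0000], ω = ẑ
J2: z=[0.2250, -0.9744, 0.0000] o=[0.7698, 0.1777, 0.0000] → [0.5590, 0.1291, -1.4199, 0.2250, -0.9744, 0.0000]
J3: z=[0.3650, 0.0843, -0.9272] o=[0.0922, 0.0213, -0.2810] → [-0.6311, 0.6563, -0.1888, 0.3650, 0.0843, -0.9272]
J4: z=[0.3650, 0.0843, -0.9272] o=[-0.2249, -0.1113, -0.4179] → [-0.4966, 0.3123, -0.1671, 0.3650, 0.0843, -0.9272]
V = J·q̇ = [-0.6634, 0.4828, 0.2802, 0.0336, 0.2459, -0.7789]

-0.6634 0.4828 0.2802 0.0336 0.2459 -0.7789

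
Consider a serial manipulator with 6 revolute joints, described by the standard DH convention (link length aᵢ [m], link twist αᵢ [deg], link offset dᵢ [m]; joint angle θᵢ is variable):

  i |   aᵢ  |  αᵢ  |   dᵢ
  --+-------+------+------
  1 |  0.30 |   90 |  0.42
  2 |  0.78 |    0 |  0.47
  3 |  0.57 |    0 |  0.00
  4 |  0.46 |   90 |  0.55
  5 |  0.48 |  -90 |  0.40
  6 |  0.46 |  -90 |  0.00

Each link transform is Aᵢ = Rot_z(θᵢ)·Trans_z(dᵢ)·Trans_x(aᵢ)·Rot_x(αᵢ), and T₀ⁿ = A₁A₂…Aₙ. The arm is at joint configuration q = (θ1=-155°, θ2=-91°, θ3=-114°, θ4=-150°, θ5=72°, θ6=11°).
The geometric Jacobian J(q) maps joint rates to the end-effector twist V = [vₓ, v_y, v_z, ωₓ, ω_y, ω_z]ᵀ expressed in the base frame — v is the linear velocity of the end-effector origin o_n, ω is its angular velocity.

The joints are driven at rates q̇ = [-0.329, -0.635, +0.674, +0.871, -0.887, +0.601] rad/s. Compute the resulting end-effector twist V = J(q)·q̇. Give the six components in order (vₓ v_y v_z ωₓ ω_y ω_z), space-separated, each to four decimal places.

o_n = [-1.2967, 1.4983, -0.3648]
J₁: ẑ×o_n = [-1.4983, -1.2967, 0.0000], ω = ẑ
J2: z=[-0.4226, 0.9063, 0.0000] o=[-0.2719, -0.1268, 0.4200] → [-0.7113, -0.3317, 0.2420, -0.4226, 0.9063, 0.0000]
J3: z=[-0.4226, 0.9063, 0.0000] o=[-0.4582, 0.3049, -0.3599] → [-0.0045, -0.0021, 0.2556, -0.4226, 0.9063, 0.0000]
J4: z=[-0.4226, 0.9063, 0.0000] o=[0.0100, 0.5233, -0.1190] → [-0.2228, -0.1039, 0.7722, -0.4226, 0.9063, 0.0000]
J5: z=[-0.0790, -0.0368, -0.9962] o=[-0.6377, 0.8281, -0.0789] → [0.6782, 0.6339, -0.0772, -0.0790, -0.0368, -0.9962]
J6: z=[0.7281, 0.6805, -0.0829] o=[-0.9962, 1.1646, -0.4644] → [0.0954, -0.0476, 0.4475, 0.7281, 0.6805, -0.0829]
V = J·q̇ = [0.2033, -0.0455, 1.0286, 0.1231, 1.2664, 0.5048]

0.2033 -0.0455 1.0286 0.1231 1.2664 0.5048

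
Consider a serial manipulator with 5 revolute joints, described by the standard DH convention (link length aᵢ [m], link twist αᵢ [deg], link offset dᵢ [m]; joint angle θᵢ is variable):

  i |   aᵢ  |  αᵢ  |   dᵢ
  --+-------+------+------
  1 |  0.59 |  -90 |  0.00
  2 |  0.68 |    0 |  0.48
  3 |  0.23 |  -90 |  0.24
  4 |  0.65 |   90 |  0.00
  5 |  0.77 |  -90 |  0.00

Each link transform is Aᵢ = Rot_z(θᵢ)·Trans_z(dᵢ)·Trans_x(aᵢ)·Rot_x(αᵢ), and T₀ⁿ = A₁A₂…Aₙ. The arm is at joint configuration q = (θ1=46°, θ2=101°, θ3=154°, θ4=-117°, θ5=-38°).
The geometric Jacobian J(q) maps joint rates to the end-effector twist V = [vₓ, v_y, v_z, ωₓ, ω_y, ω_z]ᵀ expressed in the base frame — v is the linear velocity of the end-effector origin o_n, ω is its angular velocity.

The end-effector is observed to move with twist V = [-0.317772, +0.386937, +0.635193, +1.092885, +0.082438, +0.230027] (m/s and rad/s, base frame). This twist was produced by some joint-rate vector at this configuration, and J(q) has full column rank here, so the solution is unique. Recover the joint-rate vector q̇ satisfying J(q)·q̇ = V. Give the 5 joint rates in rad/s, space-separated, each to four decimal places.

o_n = [-1.2606, 1.3431, -1.1192]
J₁: ẑ×o_n = [-1.3431, -1.2606, 0.0000], ω = ẑ
J2: z=[-0.7193, 0.6947, 0.0000] o=[0.4098, 0.4244, 0.0000] → [-0.7774, -0.8051, 0.4995, -0.7193, 0.6947, 0.0000]
J3: z=[-0.7193, 0.6947, 0.0000] o=[-0.0256, 0.6645, -0.6675] → [-0.3137, -0.3249, 0.3698, -0.7193, 0.6947, 0.0000]
J4: z=[0.6710, 0.6948, 0.2588] o=[-0.2396, 0.7884, -0.4453] → [-0.6118, 0.1879, 1.0816, 0.6710, 0.6948, 0.2588]
J5: z=[0.4868, -0.1495, -0.8606] o=[-0.6031, 1.2457, -0.7304] → [0.1420, 0.7551, -0.0508, 0.4868, -0.1495, -0.8606]
q̇ = J⁺·V = [0.0430, -0.0530, -0.6600, 0.8390, 0.0350]

0.0430 -0.0530 -0.6600 0.8390 0.0350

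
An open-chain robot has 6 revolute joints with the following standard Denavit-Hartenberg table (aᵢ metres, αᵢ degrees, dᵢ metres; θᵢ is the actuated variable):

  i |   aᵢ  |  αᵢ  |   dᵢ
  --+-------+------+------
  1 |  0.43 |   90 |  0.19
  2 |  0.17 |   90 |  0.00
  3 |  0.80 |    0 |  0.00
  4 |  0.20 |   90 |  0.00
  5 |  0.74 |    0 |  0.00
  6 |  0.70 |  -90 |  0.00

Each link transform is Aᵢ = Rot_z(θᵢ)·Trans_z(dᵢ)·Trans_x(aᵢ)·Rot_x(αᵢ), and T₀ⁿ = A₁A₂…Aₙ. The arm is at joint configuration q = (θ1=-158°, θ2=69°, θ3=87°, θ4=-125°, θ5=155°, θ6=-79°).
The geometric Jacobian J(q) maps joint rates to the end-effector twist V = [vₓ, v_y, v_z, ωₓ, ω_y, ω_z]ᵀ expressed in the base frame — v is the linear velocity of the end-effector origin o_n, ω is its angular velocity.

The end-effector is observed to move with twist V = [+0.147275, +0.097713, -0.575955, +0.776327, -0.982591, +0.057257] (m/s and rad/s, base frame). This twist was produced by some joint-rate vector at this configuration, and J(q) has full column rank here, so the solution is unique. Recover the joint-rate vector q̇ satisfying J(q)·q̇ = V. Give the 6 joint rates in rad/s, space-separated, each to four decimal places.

0.1280 -0.9560 -0.5650 0.2620 0.1510 0.1610

o_n = [-1.6176, 0.4082, -0.1894]
J₁: ẑ×o_n = [-0.4082, -1.6176, 0.0000], ω = ẑ
J2: z=[-0.3746, 0.9272, 0.0000] o=[-0.3987, -0.1611, 0.1900] → [-0.3517, -0.1421, 0.9169, -0.3746, 0.9272, 0.0000]
J3: z=[-0.8656, -0.3497, -0.3584] o=[-0.4552, -0.1839, 0.3487] → [0.4004, -0.0492, -0.9190, -0.8656, -0.3497, -0.3584]
J4: z=[-0.8656, -0.3497, -0.3584] o=[-0.7684, 0.5512, 0.3878] → [0.1506, -0.1953, -0.1732, -0.8656, -0.3497, -0.3584]
J5: z=[0.4998, -0.6480, -0.5748] o=[-0.7746, 0.4159, 0.5349] → [0.4649, 0.8465, -0.5501, 0.4998, -0.6480, -0.5748]
J6: z=[0.4998, -0.6480, -0.5748] o=[-1.0244, 0.7603, -0.0705] → [-0.1254, 0.4003, -0.5604, 0.4998, -0.6480, -0.5748]
q̇ = J⁺·V = [0.1280, -0.9560, -0.5650, 0.2620, 0.1510, 0.1610]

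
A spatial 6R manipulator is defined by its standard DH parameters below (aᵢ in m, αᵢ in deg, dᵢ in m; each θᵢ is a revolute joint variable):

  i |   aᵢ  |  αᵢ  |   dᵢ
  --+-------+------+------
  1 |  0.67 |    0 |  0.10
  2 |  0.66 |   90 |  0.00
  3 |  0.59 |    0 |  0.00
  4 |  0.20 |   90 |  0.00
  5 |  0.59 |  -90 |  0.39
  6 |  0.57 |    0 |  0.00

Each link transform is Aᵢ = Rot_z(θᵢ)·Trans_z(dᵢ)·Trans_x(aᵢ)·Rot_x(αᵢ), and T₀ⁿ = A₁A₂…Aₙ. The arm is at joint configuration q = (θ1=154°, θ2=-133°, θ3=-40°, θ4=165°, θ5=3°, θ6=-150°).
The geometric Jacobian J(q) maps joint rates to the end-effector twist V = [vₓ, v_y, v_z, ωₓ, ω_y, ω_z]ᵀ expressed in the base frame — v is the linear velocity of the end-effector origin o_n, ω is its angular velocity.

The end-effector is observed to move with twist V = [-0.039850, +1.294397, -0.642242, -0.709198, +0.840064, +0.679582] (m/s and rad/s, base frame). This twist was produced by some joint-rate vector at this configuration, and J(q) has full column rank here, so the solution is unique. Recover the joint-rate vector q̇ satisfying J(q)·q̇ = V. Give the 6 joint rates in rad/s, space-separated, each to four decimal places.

o_n = [0.7953, 0.8248, 0.3506]
J₁: ẑ×o_n = [-0.8248, 0.7953, 0.0000], ω = ẑ
J2: z=[0.0000, 0.0000, 1.0000] o=[-0.6022, 0.2937, 0.1000] → [-0.5310, 1.3975, 0.0000, 0.0000, 0.0000, 1.0000]
J3: z=[0.3584, -0.9336, 0.0000] o=[0.0140, 0.5302, 0.1000] → [-0.2339, -0.0898, 0.8350, 0.3584, -0.9336, 0.0000]
J4: z=[0.3584, -0.9336, 0.0000] o=[0.4359, 0.6922, -0.2792] → [-0.5880, -0.2257, 0.3830, 0.3584, -0.9336, 0.0000]
J5: z=[0.7647, 0.2936, 0.5736] o=[0.3288, 0.6511, -0.1154] → [0.0372, -0.0888, -0.0041, 0.7647, 0.2936, 0.5736]
J6: z=[0.3859, -0.9215, -0.0429] o=[0.3226, 0.6156, 0.5909] → [0.2304, 0.0725, 0.5163, 0.3859, -0.9215, -0.0429]
q̇ = J⁺·V = [0.5240, 0.4280, -0.6360, -0.7090, -0.4520, 0.3070]

0.5240 0.4280 -0.6360 -0.7090 -0.4520 0.3070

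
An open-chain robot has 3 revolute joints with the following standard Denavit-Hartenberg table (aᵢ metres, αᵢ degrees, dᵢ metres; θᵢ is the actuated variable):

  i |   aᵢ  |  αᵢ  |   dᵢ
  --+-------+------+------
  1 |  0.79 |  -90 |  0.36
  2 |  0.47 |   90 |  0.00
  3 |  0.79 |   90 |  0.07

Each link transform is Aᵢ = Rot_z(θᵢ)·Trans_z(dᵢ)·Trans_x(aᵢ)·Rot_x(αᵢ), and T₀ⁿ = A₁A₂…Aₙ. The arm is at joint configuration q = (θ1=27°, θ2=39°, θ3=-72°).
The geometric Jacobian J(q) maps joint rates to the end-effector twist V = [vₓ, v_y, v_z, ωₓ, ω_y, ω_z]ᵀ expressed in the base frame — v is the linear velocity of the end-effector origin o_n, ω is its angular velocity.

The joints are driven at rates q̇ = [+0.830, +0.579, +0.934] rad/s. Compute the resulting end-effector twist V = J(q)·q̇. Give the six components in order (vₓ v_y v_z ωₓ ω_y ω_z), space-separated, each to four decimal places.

o_n = [1.5787, -0.0388, -0.0350]
J₁: ẑ×o_n = [0.0388, 1.5787, -0.0000], ω = ẑ
J2: z=[-0.4540, 0.8910, 0.0000] o=[0.7039, 0.3587, 0.3600] → [-0.3520, -0.1793, -0.5990, -0.4540, 0.8910, 0.0000]
J3: z=[0.5607, 0.2857, 0.7771] o=[1.0293, 0.5245, 0.0642] → [0.4094, 0.4826, -0.4728, 0.5607, 0.2857, 0.7771]
V = J·q̇ = [0.2109, 1.6573, -0.7885, 0.2609, 0.7827, 1.5559]

0.2109 1.6573 -0.7885 0.2609 0.7827 1.5559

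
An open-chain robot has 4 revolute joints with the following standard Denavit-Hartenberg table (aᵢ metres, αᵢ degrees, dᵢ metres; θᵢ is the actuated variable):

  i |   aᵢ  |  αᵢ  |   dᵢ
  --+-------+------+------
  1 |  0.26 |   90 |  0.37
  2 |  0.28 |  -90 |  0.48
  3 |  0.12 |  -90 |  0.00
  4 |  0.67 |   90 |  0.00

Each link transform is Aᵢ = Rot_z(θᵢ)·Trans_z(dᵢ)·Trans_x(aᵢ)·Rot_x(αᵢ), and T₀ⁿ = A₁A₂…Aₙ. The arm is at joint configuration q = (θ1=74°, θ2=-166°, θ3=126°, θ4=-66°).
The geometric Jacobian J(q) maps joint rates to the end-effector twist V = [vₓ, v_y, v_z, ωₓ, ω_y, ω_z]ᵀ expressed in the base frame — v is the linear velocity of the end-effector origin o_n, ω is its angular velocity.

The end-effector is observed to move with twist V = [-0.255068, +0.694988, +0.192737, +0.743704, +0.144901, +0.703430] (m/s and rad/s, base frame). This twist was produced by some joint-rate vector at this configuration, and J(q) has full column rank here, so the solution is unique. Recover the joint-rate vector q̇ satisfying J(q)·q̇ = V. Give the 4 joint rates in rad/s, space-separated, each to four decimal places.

o_n = [0.2555, 0.3015, -0.2358]
J₁: ẑ×o_n = [-0.3015, 0.2555, 0.0000], ω = ẑ
J2: z=[0.9613, -0.2756, 0.0000] o=[0.0717, 0.2499, 0.3700] → [0.1670, 0.5823, 0.1003, 0.9613, -0.2756, 0.0000]
J3: z=[0.0667, 0.2326, -0.9703] o=[0.4582, -0.1435, 0.3023] → [0.3067, 0.2326, 0.0768, 0.0667, 0.2326, -0.9703]
J4: z=[0.7814, 0.5926, 0.1957] o=[0.3837, -0.0510, 0.3193] → [-0.3979, 0.4087, 0.3515, 0.7814, 0.5926, 0.1957]
q̇ = J⁺·V = [0.8670, 0.4610, 0.2420, 0.3640]

0.8670 0.4610 0.2420 0.3640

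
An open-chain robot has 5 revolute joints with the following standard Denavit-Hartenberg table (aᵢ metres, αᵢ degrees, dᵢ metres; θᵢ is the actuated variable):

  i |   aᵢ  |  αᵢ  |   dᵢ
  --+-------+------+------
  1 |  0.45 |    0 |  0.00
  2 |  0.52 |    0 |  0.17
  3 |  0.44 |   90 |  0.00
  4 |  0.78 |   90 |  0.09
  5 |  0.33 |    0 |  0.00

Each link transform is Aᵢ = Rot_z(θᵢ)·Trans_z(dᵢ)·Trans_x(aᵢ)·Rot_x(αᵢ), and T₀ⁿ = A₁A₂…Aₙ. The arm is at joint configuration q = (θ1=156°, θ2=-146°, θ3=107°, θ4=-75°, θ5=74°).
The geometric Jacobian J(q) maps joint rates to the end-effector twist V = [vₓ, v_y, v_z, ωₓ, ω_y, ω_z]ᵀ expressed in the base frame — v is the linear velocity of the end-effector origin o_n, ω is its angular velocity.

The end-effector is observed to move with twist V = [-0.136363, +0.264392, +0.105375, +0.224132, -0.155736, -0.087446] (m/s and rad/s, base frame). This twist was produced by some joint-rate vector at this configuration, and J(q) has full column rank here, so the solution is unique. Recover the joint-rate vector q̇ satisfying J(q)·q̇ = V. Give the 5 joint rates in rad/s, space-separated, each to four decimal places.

0.4040 0.2660 -0.6930 0.1290 0.2490

o_n = [0.1617, 1.0511, -0.6713]
J₁: ẑ×o_n = [-1.0511, 0.1617, 0.0000], ω = ẑ
J2: z=[0.0000, 0.0000, 1.0000] o=[-0.4111, 0.1830, 0.0000] → [-0.8681, 0.5728, 0.0000, 0.0000, 0.0000, 1.0000]
J3: z=[0.0000, 0.0000, 1.0000] o=[0.1010, 0.2733, 0.1700] → [-0.7778, 0.0607, 0.0000, 0.0000, 0.0000, 1.0000]
J4: z=[0.8910, 0.4540, 0.0000] o=[-0.0988, 0.6654, 0.1700] → [-0.3819, 0.7496, 0.2254, 0.8910, 0.4540, 0.0000]
J5: z=[0.4385, -0.8606, -0.2588] o=[-0.1102, 0.8861, -0.5834] → [0.1183, -0.0319, 0.3064, 0.4385, -0.8606, -0.2588]
q̇ = J⁺·V = [0.4040, 0.2660, -0.6930, 0.1290, 0.2490]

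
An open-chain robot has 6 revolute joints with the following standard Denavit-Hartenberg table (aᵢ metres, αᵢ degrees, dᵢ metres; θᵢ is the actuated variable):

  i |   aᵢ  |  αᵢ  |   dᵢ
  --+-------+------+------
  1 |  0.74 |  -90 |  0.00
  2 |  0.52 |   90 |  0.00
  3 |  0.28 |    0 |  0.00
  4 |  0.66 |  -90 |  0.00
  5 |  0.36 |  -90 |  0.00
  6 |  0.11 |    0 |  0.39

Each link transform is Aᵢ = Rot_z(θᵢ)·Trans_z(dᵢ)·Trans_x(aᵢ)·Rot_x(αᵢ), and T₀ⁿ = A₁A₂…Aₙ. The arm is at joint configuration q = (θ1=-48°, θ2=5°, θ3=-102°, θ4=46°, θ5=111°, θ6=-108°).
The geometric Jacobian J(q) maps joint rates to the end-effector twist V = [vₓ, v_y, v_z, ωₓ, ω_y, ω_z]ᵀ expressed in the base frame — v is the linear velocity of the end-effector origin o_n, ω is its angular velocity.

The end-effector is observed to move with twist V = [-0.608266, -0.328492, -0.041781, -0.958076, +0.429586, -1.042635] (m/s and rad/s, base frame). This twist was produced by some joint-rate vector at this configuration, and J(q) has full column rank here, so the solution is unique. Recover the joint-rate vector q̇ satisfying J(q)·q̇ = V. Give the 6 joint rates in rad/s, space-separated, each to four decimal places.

o_n = [0.6476, -1.2629, -0.2205]
J₁: ẑ×o_n = [1.2629, 0.6476, -0.0000], ω = ẑ
J2: z=[0.7431, 0.6691, 0.0000] o=[0.4952, -0.5499, 0.0000] → [-0.1475, 0.1639, -0.6318, 0.7431, 0.6691, 0.0000]
J3: z=[0.0583, -0.0648, 0.9962] o=[0.8418, -0.9349, -0.0453] → [0.3381, -0.1833, -0.0317, 0.0583, -0.0648, 0.9962]
J4: z=[0.0583, -0.0648, 0.9962] o=[0.5994, -1.0751, -0.0402] → [0.1988, 0.0584, -0.0078, 0.0583, -0.0648, 0.9962]
J5: z=[0.9682, -0.2396, -0.0723] o=[0.4388, -1.7144, -0.0724] → [0.0681, 0.1283, 0.4871, 0.9682, -0.2396, -0.0723]
J6: z=[0.2481, 0.8812, 0.4025] o=[0.4506, -1.5677, -0.4009] → [0.0363, 0.0345, -0.0979, 0.2481, 0.8812, 0.4025]
q̇ = J⁺·V = [-0.3210, -0.5300, -0.3810, -0.6470, -0.6820, 0.6290]

-0.3210 -0.5300 -0.3810 -0.6470 -0.6820 0.6290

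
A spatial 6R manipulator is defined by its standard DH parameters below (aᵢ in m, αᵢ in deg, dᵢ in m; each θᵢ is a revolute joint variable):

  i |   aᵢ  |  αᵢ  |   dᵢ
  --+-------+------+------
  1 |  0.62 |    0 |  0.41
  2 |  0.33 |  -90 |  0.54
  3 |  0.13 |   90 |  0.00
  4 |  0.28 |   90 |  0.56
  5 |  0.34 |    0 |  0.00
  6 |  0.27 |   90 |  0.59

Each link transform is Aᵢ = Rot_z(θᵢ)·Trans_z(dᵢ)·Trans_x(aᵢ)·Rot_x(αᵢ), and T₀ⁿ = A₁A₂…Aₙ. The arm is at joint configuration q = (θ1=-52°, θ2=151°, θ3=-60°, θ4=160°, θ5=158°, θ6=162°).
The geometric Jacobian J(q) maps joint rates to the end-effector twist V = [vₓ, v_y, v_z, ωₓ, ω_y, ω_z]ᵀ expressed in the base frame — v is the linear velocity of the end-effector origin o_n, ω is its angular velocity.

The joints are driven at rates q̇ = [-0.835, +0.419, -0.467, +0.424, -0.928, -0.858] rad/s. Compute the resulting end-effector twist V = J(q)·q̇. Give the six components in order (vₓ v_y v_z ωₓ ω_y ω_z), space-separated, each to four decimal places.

o_n = [-0.2192, -0.6138, 1.3546]
J₁: ẑ×o_n = [0.6138, -0.2192, 0.0000], ω = ẑ
J2: z=[0.0000, 0.0000, 1.0000] o=[0.3817, -0.4886, 0.4100] → [0.1252, -0.6009, 0.0000, 0.0000, 0.0000, 1.0000]
J3: z=[-0.9877, -0.1564, 0.0000] o=[0.3301, -0.1626, 0.9500] → [-0.0633, 0.3996, 0.3597, -0.9877, -0.1564, 0.0000]
J4: z=[0.1355, -0.8554, 0.5000] o=[0.3199, -0.0984, 1.0626] → [0.0079, -0.3091, -0.5310, 0.1355, -0.8554, 0.5000]
J5: z=[-0.9549, 0.0219, 0.2962] o=[0.3218, -0.7224, 1.1147] → [-0.0269, 0.0688, -0.0918, -0.9549, 0.0219, 0.2962]
J6: z=[-0.9549, 0.0219, 0.2962] o=[0.4224, -0.6681, 1.4349] → [-0.0179, -0.2667, -0.0378, -0.9549, 0.0219, 0.2962]
V = J·q̇ = [-0.3869, -0.2214, -0.2755, 2.2241, -0.3287, -0.7330]

-0.3869 -0.2214 -0.2755 2.2241 -0.3287 -0.7330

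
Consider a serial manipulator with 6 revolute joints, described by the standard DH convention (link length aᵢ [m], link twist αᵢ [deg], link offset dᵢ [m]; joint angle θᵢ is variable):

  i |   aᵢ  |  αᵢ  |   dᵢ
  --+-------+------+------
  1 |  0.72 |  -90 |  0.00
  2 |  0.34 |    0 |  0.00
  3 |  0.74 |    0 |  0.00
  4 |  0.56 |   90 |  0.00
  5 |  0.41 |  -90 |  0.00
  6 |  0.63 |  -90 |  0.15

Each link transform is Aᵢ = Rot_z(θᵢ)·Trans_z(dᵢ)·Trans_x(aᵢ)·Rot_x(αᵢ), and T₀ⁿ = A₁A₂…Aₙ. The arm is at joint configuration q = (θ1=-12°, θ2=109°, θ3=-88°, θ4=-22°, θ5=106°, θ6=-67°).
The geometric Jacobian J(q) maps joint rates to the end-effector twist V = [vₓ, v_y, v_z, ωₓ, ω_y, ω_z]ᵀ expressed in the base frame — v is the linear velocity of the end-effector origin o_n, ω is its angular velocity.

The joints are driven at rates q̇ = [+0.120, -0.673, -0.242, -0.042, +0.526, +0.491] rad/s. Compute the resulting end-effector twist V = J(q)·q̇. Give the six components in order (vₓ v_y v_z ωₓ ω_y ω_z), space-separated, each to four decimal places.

o_n = [1.6142, 0.2595, -0.0027]
J₁: ẑ×o_n = [-0.2595, 1.6142, 0.0000], ω = ẑ
J2: z=[0.2079, 0.9781, 0.0000] o=[0.7043, -0.1497, 0.0000] → [-0.0027, 0.0006, -0.8049, 0.2079, 0.9781, 0.0000]
J3: z=[0.2079, 0.9781, 0.0000] o=[0.5960, -0.1267, -0.3215] → [0.3118, -0.0663, -0.9156, 0.2079, 0.9781, 0.0000]
J4: z=[0.2079, 0.9781, 0.0000] o=[1.2717, -0.2703, -0.5867] → [0.5712, -0.1214, -0.2248, 0.2079, 0.9781, 0.0000]
J5: z=[-0.0171, 0.0036, 0.9998] o=[1.8194, -0.3867, -0.5769] → [-0.6440, -0.1954, -0.0103, -0.0171, 0.0036, 0.9998]
J6: z=[-0.9974, -0.0698, -0.0168] o=[1.7908, 0.0223, -0.5789] → [-0.0362, 0.5776, -0.2489, -0.9974, -0.0698, -0.0168]
V = J·q̇ = [-0.4853, 0.3953, 0.6451, -0.6977, -0.9684, 0.6377]

-0.4853 0.3953 0.6451 -0.6977 -0.9684 0.6377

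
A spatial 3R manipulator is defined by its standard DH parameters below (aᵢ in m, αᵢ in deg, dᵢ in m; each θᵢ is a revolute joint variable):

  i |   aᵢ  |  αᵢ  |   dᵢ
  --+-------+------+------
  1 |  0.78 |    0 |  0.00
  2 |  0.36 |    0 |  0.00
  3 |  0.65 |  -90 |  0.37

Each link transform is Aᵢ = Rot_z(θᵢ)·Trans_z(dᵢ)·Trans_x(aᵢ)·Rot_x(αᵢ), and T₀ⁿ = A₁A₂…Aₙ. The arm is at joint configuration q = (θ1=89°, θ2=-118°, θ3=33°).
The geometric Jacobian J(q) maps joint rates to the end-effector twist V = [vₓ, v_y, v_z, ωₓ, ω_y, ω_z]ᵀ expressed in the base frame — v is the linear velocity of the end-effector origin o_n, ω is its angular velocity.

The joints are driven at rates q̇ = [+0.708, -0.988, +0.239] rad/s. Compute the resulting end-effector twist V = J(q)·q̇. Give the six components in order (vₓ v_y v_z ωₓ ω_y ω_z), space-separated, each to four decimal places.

-0.5992 -0.1051 0.0000 0.0000 0.0000 -0.0410

o_n = [0.9769, 0.6507, 0.3700]
J₁: ẑ×o_n = [-0.6507, 0.9769, 0.0000], ω = ẑ
J2: z=[0.0000, 0.0000, 1.0000] o=[0.0136, 0.7799, 0.0000] → [0.1292, 0.9633, -0.0000, 0.0000, 0.0000, 1.0000]
J3: z=[0.0000, 0.0000, 1.0000] o=[0.3285, 0.6053, 0.0000] → [-0.0453, 0.6484, 0.0000, 0.0000, 0.0000, 1.0000]
V = J·q̇ = [-0.5992, -0.1051, 0.0000, 0.0000, 0.0000, -0.0410]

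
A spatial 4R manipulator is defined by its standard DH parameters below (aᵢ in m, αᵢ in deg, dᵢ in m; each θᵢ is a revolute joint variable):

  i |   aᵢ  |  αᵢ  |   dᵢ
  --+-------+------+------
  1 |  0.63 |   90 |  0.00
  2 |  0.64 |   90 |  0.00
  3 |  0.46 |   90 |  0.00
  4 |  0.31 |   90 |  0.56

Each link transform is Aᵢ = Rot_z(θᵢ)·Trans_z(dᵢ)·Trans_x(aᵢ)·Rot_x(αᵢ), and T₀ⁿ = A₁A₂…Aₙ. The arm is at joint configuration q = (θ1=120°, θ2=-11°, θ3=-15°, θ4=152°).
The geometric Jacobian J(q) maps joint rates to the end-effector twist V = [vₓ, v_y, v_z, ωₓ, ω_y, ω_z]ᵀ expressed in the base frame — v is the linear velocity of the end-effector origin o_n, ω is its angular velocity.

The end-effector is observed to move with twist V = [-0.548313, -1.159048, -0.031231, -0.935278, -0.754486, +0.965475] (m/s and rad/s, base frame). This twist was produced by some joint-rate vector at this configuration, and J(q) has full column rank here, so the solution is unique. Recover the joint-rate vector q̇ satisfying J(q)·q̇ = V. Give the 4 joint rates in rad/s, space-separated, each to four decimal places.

0.8550 -0.4280 -0.0730 0.7860

o_n = [-1.1426, 0.8008, -0.2717]
J₁: ẑ×o_n = [-0.8008, -1.1426, 0.0000], ω = ẑ
J2: z=[0.8660, 0.5000, 0.0000] o=[-0.3150, 0.5456, 0.0000] → [-0.1358, 0.2353, 0.6348, 0.8660, 0.5000, 0.0000]
J3: z=[0.0954, -0.1652, -0.9816] o=[-0.6291, 1.0897, -0.1221] → [-0.2588, 0.5183, -0.1124, 0.0954, -0.1652, -0.9816]
J4: z=[-0.7095, -0.7030, 0.0494] o=[-0.9503, 1.4079, -0.2069] → [0.0755, -0.0554, 0.2955, -0.7095, -0.7030, 0.0494]
q̇ = J⁺·V = [0.8550, -0.4280, -0.0730, 0.7860]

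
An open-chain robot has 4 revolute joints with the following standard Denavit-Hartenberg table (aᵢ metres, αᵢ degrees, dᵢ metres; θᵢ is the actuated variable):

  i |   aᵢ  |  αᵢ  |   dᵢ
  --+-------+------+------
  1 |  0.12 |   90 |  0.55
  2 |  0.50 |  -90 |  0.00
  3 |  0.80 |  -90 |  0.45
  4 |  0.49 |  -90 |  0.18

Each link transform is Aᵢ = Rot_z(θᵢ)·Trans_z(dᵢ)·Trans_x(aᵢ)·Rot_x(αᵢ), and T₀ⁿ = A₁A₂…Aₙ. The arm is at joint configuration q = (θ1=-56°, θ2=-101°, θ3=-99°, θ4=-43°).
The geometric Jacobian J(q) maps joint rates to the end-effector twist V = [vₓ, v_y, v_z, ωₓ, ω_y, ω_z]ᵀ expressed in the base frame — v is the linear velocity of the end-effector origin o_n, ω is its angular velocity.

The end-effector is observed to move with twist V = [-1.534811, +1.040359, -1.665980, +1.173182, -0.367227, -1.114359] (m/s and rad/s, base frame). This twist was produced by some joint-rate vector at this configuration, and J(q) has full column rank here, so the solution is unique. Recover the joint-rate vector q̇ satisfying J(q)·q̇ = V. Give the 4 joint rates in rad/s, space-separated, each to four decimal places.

o_n = [-0.5273, -1.3146, -0.0871]
J₁: ẑ×o_n = [1.3146, -0.5273, 0.0000], ω = ẑ
J2: z=[-0.8290, -0.5592, 0.0000] o=[0.0671, -0.0995, 0.5500] → [0.3563, -0.5282, 0.6750, -0.8290, -0.5592, 0.0000]
J3: z=[0.5489, -0.8138, -0.1908] o=[0.0138, -0.0204, 0.0592] → [-0.1279, 0.1835, -1.1507, 0.5489, -0.8138, -0.1908]
J4: z=[-0.2351, 0.0688, -0.9695] o=[-0.3809, -0.8482, 0.0962] → [-0.4648, 0.0988, 0.1197, -0.2351, 0.0688, -0.9695]
q̇ = J⁺·V = [-0.8200, -0.7840, 0.9990, 0.1070]

-0.8200 -0.7840 0.9990 0.1070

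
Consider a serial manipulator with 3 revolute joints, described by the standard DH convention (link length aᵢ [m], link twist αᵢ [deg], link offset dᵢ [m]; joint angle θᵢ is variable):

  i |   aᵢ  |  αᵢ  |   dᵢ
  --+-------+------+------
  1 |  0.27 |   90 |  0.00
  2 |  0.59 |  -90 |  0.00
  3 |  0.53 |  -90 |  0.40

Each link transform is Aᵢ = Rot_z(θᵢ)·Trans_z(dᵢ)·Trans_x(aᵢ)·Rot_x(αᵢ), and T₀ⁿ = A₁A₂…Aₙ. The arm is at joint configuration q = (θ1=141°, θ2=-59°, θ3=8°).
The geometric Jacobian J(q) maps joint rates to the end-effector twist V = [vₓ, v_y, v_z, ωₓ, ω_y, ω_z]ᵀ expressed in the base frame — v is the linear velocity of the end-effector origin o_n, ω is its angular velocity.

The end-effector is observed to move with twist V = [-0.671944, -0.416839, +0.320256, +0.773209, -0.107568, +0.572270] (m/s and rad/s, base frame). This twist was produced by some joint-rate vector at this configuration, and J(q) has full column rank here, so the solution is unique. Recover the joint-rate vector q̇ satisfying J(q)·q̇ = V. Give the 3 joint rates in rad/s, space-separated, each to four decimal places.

0.9740 0.4030 -0.7800

o_n = [-0.9689, 0.6897, -0.7496]
J₁: ẑ×o_n = [-0.6897, -0.9689, 0.0000], ω = ẑ
J2: z=[0.6293, 0.7771, 0.0000] o=[-0.2098, 0.1699, 0.0000] → [-0.5825, 0.4717, 0.9171, 0.6293, 0.7771, 0.0000]
J3: z=[-0.6661, 0.5394, 0.5150] o=[-0.4460, 0.3611, -0.5057] → [-0.3008, -0.4318, 0.0632, -0.6661, 0.5394, 0.5150]
q̇ = J⁺·V = [0.9740, 0.4030, -0.7800]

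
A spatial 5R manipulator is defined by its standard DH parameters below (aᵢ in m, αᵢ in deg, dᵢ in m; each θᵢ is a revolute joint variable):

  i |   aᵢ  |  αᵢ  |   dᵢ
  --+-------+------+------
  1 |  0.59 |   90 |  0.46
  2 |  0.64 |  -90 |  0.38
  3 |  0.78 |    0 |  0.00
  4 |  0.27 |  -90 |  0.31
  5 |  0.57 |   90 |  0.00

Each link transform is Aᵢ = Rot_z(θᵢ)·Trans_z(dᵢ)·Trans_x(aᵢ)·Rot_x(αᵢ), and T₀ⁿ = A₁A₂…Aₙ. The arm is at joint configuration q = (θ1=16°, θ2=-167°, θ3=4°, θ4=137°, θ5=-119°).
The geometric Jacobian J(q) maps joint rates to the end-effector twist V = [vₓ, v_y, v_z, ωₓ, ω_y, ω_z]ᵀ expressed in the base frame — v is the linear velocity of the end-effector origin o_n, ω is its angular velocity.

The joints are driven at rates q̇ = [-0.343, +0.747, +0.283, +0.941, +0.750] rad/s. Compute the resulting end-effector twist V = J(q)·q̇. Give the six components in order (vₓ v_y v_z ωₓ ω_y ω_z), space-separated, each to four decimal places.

0.8284 0.9370 -1.0341 1.0733 -1.0757 -1.4295

o_n = [-0.5000, -0.4862, -0.6479]
J₁: ẑ×o_n = [0.4862, -0.5000, 0.0000], ω = ẑ
J2: z=[0.2756, -0.9613, 0.0000] o=[0.5671, 0.1626, 0.4600] → [1.0650, 0.3054, -1.2047, 0.2756, -0.9613, 0.0000]
J3: z=[0.2162, 0.0620, -0.9744] o=[0.0724, -0.3745, 0.3160] → [-0.1686, 0.7662, 0.0113, 0.2162, 0.0620, -0.9744]
J4: z=[0.2162, 0.0620, -0.9744] o=[-0.6713, -0.5312, 0.1410] → [-0.0051, 0.0037, -0.0009, 0.2162, 0.0620, -0.9744]
J5: z=[0.8036, -0.5780, 0.1416] o=[-0.4546, -0.2923, -0.1139] → [0.3362, 0.4228, -0.1821, 0.8036, -0.5780, 0.1416]
V = J·q̇ = [0.8284, 0.9370, -1.0341, 1.0733, -1.0757, -1.4295]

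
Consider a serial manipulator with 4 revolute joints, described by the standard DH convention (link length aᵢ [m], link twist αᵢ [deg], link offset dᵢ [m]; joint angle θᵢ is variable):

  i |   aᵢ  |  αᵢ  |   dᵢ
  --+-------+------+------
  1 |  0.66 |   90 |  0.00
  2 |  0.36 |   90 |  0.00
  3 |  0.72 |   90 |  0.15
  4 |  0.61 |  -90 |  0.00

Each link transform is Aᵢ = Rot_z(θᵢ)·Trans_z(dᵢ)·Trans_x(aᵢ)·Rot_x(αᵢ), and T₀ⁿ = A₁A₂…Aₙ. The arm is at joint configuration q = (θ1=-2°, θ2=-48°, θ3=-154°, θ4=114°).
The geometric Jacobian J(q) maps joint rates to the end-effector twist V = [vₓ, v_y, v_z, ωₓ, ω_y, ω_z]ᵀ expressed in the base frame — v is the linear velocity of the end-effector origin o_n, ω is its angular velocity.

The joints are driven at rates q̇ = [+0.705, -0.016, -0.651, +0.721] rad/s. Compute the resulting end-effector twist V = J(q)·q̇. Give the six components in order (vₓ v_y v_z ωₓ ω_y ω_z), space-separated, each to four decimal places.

o_n = [0.0987, 0.2035, -0.4256]
J₁: ẑ×o_n = [-0.2035, 0.0987, 0.0000], ω = ẑ
J2: z=[-0.0349, -0.9994, 0.0000] o=[0.6596, -0.0230, 0.0000] → [0.4253, -0.0149, -0.5685, -0.0349, -0.9994, 0.0000]
J3: z=[-0.7427, 0.0259, -0.6691] o=[0.9003, -0.0314, -0.2675] → [0.1531, 0.4190, -0.1537, -0.7427, 0.0259, -0.6691]
J4: z=[-0.3245, -0.8880, 0.3258] o=[0.3672, 0.3030, 0.1130] → [0.5107, -0.2623, -0.2062, -0.3245, -0.8880, 0.3258]
V = J·q̇ = [0.1182, -0.3921, -0.0395, 0.2501, -0.6411, 1.3755]

0.1182 -0.3921 -0.0395 0.2501 -0.6411 1.3755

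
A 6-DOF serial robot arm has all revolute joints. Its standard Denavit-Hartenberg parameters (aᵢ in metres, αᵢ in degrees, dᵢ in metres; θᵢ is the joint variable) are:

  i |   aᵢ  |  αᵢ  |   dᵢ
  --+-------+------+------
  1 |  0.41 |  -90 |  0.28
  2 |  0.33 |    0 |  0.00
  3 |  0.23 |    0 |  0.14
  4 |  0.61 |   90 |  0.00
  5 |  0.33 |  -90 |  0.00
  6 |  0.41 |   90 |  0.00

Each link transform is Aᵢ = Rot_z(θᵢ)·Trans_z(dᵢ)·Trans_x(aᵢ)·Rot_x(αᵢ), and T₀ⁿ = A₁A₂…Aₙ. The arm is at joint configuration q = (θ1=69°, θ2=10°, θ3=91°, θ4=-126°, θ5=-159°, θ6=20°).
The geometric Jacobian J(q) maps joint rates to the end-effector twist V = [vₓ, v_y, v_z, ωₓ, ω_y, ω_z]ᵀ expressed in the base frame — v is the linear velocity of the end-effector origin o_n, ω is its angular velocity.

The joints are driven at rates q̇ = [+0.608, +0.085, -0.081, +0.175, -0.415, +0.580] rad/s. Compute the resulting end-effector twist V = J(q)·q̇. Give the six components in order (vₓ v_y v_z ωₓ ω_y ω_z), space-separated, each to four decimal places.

-0.6446 0.3596 -0.2441 0.4688 0.2097 0.3197

o_n = [0.3587, 0.6100, -0.1546]
J₁: ẑ×o_n = [-0.6100, 0.3587, 0.0000], ω = ẑ
J2: z=[-0.9336, 0.3584, 0.0000] o=[0.1469, 0.3828, 0.2800] → [-0.1557, -0.4057, -0.2880, -0.9336, 0.3584, 0.0000]
J3: z=[-0.9336, 0.3584, 0.0000] o=[0.2634, 0.6862, 0.2227] → [-0.1352, -0.3522, 0.0370, -0.9336, 0.3584, 0.0000]
J4: z=[-0.9336, 0.3584, 0.0000] o=[0.1170, 0.6954, -0.0031] → [-0.0543, -0.1414, -0.0069, -0.9336, 0.3584, 0.0000]
J5: z=[-0.1515, -0.3945, 0.9063] o=[0.3151, 1.2115, 0.2547] → [0.7067, -0.0224, 0.1083, -0.1515, -0.3945, 0.9063]
J6: z=[0.9880, -0.0313, 0.1515] o=[0.3254, 0.9084, 0.1245] → [0.0540, 0.2808, -0.2939, 0.9880, -0.0313, 0.1515]
V = J·q̇ = [-0.6446, 0.3596, -0.2441, 0.4688, 0.2097, 0.3197]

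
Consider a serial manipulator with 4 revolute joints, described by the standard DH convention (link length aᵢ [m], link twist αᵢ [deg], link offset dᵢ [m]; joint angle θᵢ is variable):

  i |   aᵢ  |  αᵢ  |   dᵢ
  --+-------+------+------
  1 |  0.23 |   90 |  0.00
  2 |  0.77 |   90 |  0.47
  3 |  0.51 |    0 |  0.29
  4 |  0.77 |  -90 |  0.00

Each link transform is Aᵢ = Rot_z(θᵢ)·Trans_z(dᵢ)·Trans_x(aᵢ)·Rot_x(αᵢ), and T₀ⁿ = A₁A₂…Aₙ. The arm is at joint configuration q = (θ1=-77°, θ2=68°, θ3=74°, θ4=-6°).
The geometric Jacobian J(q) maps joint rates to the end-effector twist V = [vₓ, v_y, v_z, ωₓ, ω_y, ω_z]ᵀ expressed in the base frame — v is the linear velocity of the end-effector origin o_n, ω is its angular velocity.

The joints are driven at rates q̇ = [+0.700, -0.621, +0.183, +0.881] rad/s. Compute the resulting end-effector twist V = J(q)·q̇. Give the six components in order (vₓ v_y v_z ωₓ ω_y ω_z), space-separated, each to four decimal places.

0.6547 -1.3644 -1.2334 0.8270 -0.8215 0.3014

o_n = [-1.4180, -1.3004, 1.0031]
J₁: ẑ×o_n = [1.3004, -1.4180, 0.0000], ω = ẑ
J2: z=[-0.9744, -0.2250, 0.0000] o=[0.0517, -0.2241, 0.0000] → [-0.2256, 0.9774, 0.7180, -0.9744, -0.2250, 0.0000]
J3: z=[0.2086, -0.9034, -0.3746] o=[-0.3413, -0.6109, 0.7139] → [-0.5195, 0.3430, -1.1165, 0.2086, -0.9034, -0.3746]
J4: z=[0.2086, -0.9034, -0.3746] o=[-0.7467, -1.0345, 0.7356] → [-0.3412, 0.1957, -0.6619, 0.2086, -0.9034, -0.3746]
V = J·q̇ = [0.6547, -1.3644, -1.2334, 0.8270, -0.8215, 0.3014]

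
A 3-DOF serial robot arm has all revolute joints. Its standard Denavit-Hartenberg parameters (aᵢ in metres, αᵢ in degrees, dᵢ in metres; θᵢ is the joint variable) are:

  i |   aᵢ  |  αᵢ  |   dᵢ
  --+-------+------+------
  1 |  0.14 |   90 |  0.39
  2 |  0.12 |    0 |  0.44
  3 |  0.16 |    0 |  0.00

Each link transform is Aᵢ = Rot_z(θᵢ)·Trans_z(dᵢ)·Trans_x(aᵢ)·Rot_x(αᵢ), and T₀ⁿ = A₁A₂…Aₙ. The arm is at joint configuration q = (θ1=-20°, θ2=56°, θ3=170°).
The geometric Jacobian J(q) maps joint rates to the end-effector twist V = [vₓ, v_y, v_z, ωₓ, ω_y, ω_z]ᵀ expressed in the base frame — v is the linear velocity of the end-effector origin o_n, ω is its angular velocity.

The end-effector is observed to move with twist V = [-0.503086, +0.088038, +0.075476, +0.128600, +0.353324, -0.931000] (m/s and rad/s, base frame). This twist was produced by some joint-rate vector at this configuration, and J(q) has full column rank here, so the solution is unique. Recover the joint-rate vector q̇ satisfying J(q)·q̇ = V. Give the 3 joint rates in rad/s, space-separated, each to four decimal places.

-0.9310 0.5020 -0.8780

o_n = [-0.0603, -0.4463, 0.3744]
J₁: ẑ×o_n = [0.4463, -0.0603, 0.0000], ω = ẑ
J2: z=[-0.3420, -0.9397, 0.0000] o=[0.1316, -0.0479, 0.3900] → [0.0147, -0.0053, -0.0440, -0.3420, -0.9397, 0.0000]
J3: z=[-0.3420, -0.9397, 0.0000] o=[0.0441, -0.4843, 0.4895] → [0.1082, -0.0394, -0.1111, -0.3420, -0.9397, 0.0000]
q̇ = J⁺·V = [-0.9310, 0.5020, -0.8780]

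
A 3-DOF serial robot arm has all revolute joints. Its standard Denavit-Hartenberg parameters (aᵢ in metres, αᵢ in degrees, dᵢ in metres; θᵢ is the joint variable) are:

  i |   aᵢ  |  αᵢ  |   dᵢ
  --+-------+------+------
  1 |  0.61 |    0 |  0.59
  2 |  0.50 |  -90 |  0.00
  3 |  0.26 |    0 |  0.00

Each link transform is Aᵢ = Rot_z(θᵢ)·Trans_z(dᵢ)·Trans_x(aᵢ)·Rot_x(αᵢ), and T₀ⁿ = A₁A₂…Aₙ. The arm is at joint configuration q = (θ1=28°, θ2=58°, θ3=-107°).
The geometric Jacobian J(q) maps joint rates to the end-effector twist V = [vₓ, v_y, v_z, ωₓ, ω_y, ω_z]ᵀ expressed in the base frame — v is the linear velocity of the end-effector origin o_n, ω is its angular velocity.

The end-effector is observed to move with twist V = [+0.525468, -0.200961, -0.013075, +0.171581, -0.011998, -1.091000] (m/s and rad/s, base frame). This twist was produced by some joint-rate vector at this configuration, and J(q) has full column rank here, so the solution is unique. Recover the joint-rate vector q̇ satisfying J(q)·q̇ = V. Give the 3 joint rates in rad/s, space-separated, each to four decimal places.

-0.2340 -0.8570 -0.1720

o_n = [0.5682, 0.7093, 0.8386]
J₁: ẑ×o_n = [-0.7093, 0.5682, 0.0000], ω = ẑ
J2: z=[0.0000, 0.0000, 1.0000] o=[0.5386, 0.2864, 0.5900] → [-0.4230, 0.0296, 0.0000, 0.0000, 0.0000, 1.0000]
J3: z=[-0.9976, 0.0698, 0.0000] o=[0.5735, 0.7852, 0.5900] → [0.0173, 0.2480, 0.0760, -0.9976, 0.0698, 0.0000]
q̇ = J⁺·V = [-0.2340, -0.8570, -0.1720]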